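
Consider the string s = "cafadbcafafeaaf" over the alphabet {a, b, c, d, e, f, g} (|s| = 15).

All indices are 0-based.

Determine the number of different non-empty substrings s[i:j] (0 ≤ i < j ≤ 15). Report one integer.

103

sorted suffixes:
  #0 SA[0]=12  'aaf'
  #1 SA[1]=3  'adbcafafeaaf'
  #2 SA[2]=13  'af'
  #3 SA[3]=1  'afadbcafafeaaf'
  #4 SA[4]=7  'afafeaaf'
  #5 SA[5]=9  'afeaaf'
  #6 SA[6]=5  'bcafafeaaf'
  #7 SA[7]=0  'cafadbcafafeaaf'
  #8 SA[8]=6  'cafafeaaf'
  #9 SA[9]=4  'dbcafafeaaf'
  #10 SA[10]=11  'eaaf'
  #11 SA[11]=14  'f'
  #12 SA[12]=2  'fadbcafafeaaf'
  #13 SA[13]=8  'fafeaaf'
  #14 SA[14]=10  'feaaf'

SA = [12, 3, 13, 1, 7, 9, 5, 0, 6, 4, 11, 14, 2, 8, 10]
rank  pair      lcp
   1  s[12:],s[3:]  1  'a'
   2  s[3:],s[13:]  1  'a'
   3  s[13:],s[1:]  2  'af'
   4  s[1:],s[7:]  3  'afa'
   5  s[7:],s[9:]  2  'af'
   6  s[9:],s[5:]  0  ''
   7  s[5:],s[0:]  0  ''
   8  s[0:],s[6:]  4  'cafa'
   9  s[6:],s[4:]  0  ''
  10  s[4:],s[11:]  0  ''
  11  s[11:],s[14:]  0  ''
  12  s[14:],s[2:]  1  'f'
  13  s[2:],s[8:]  2  'fa'
  14  s[8:],s[10:]  1  'f'

n(n+1)/2 = 15·16/2 = 120
Σ LCP = 0 + 1 + 1 + 2 + 3 + 2 + 0 + 0 + 4 + 0 + 0 + 0 + 1 + 2 + 1 = 17
distinct = 120 − 17 = 103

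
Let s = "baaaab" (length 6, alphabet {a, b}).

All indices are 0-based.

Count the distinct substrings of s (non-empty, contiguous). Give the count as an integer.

14

rank→(start, suffix):
  0 → (1, 'aaaab')
  1 → (2, 'aaab')
  2 → (3, 'aab')
  3 → (4, 'ab')
  4 → (5, 'b')
  5 → (0, 'baaaab')

SA = [1, 2, 3, 4, 5, 0]
i: (SA[i-1],SA[i]) lcp shared
  1: (1,2) 3 'aaa'
  2: (2,3) 2 'aa'
  3: (3,4) 1 'a'
  4: (4,5) 0 ''
  5: (5,0) 1 'b'

n(n+1)/2 = 6·7/2 = 21
Σ LCP = 0 + 3 + 2 + 1 + 0 + 1 = 7
distinct = 21 − 7 = 14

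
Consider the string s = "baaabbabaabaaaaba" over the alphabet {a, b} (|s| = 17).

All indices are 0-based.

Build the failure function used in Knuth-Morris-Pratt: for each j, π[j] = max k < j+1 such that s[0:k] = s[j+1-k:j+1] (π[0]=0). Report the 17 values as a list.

π[0] = 0
j=1 s[j]='a': π[1]=0 (border '')
j=2 s[j]='a': π[2]=0 (border '')
j=3 s[j]='a': π[3]=0 (border '')
j=4 s[j]='b': π[4]=1 (border 'b')
j=5 s[j]='b': k: 1→0; π[5]=1 (border 'b')
j=6 s[j]='a': π[6]=2 (border 'ba')
j=7 s[j]='b': k: 2→0; π[7]=1 (border 'b')
j=8 s[j]='a': π[8]=2 (border 'ba')
j=9 s[j]='a': π[9]=3 (border 'baa')
j=10 s[j]='b': k: 3→0; π[10]=1 (border 'b')
j=11 s[j]='a': π[11]=2 (border 'ba')
j=12 s[j]='a': π[12]=3 (border 'baa')
j=13 s[j]='a': π[13]=4 (border 'baaa')
j=14 s[j]='a': k: 4→0; π[14]=0 (border '')
j=15 s[j]='b': π[15]=1 (border 'b')
j=16 s[j]='a': π[16]=2 (border 'ba')

[0, 0, 0, 0, 1, 1, 2, 1, 2, 3, 1, 2, 3, 4, 0, 1, 2]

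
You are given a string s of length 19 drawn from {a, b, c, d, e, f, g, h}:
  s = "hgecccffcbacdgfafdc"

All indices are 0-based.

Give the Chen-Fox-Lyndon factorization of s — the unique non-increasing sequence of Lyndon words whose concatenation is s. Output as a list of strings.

["h", "g", "e", "cccff", "c", "b", "acdgfafdc"]

emit factor 1: 'h' (i=0, period=1)
emit factor 2: 'g' (i=1, period=1)
emit factor 3: 'e' (i=2, period=1)
emit factor 4: 'cccff' (i=3, period=5)
emit factor 5: 'c' (i=8, period=1)
emit factor 6: 'b' (i=9, period=1)
emit factor 7: 'acdgfafdc' (i=10, period=9)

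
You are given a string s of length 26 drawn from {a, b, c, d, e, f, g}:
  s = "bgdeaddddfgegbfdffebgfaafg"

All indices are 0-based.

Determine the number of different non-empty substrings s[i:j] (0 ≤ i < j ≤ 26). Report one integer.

rank | idx | suffix
   0 |  22 | aafg
   1 |   4 | addddfgegbfdffebgfaafg
   2 |  23 | afg
   3 |  13 | bfdffebgfaafg
   4 |   0 | bgdeaddddfgegbfdffebgfaafg
   5 |  19 | bgfaafg
   6 |   5 | ddddfgegbfdffebgfaafg
   7 |   6 | dddfgegbfdffebgfaafg
   8 |   7 | ddfgegbfdffebgfaafg
   9 |   2 | deaddddfgegbfdffebgfaafg
  10 |  15 | dffebgfaafg
  11 |   8 | dfgegbfdffebgfaafg
  12 |   3 | eaddddfgegbfdffebgfaafg
  13 |  18 | ebgfaafg
  14 |  11 | egbfdffebgfaafg
  15 |  21 | faafg
  16 |  14 | fdffebgfaafg
  17 |  17 | febgfaafg
  18 |  16 | ffebgfaafg
  19 |  24 | fg
  20 |   9 | fgegbfdffebgfaafg
  21 |  25 | g
  22 |  12 | gbfdffebgfaafg
  23 |   1 | gdeaddddfgegbfdffebgfaafg
  24 |  10 | gegbfdffebgfaafg
  25 |  20 | gfaafg

SA = [22, 4, 23, 13, 0, 19, 5, 6, 7, 2, 15, 8, 3, 18, 11, 21, 14, 17, 16, 24, 9, 25, 12, 1, 10, 20]
i: (SA[i-1],SA[i]) lcp shared
  1: (22,4) 1 'a'
  2: (4,23) 1 'a'
  3: (23,13) 0 ''
  4: (13,0) 1 'b'
  5: (0,19) 2 'bg'
  6: (19,5) 0 ''
  7: (5,6) 3 'ddd'
  8: (6,7) 2 'dd'
  9: (7,2) 1 'd'
  10: (2,15) 1 'd'
  11: (15,8) 2 'df'
  12: (8,3) 0 ''
  13: (3,18) 1 'e'
  14: (18,11) 1 'e'
  15: (11,21) 0 ''
  16: (21,14) 1 'f'
  17: (14,17) 1 'f'
  18: (17,16) 1 'f'
  19: (16,24) 1 'f'
  20: (24,9) 2 'fg'
  21: (9,25) 0 ''
  22: (25,12) 1 'g'
  23: (12,1) 1 'g'
  24: (1,10) 1 'g'
  25: (10,20) 1 'g'

n(n+1)/2 = 26·27/2 = 351
Σ LCP = 0 + 1 + 1 + 0 + 1 + 2 + 0 + 3 + 2 + 1 + 1 + 2 + 0 + 1 + 1 + 0 + 1 + 1 + 1 + 1 + 2 + 0 + 1 + 1 + 1 + 1 = 26
distinct = 351 − 26 = 325

325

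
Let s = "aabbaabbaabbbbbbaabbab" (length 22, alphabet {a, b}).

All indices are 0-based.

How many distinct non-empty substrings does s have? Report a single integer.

rank→(start, suffix):
  0 → (0, 'aabbaabbaabbbbbbaabbab')
  1 → (4, 'aabbaabbbbbbaabbab')
  2 → (16, 'aabbab')
  3 → (8, 'aabbbbbbaabbab')
  4 → (20, 'ab')
  5 → (1, 'abbaabbaabbbbbbaabbab')
  6 → (5, 'abbaabbbbbbaabbab')
  7 → (17, 'abbab')
  8 → (9, 'abbbbbbaabbab')
  9 → (21, 'b')
  10 → (3, 'baabbaabbbbbbaabbab')
  11 → (15, 'baabbab')
  12 → (7, 'baabbbbbbaabbab')
  13 → (19, 'bab')
  14 → (2, 'bbaabbaabbbbbbaabbab')
  15 → (14, 'bbaabbab')
  16 → (6, 'bbaabbbbbbaabbab')
  17 → (18, 'bbab')
  18 → (13, 'bbbaabbab')
  19 → (12, 'bbbbaabbab')
  20 → (11, 'bbbbbaabbab')
  21 → (10, 'bbbbbbaabbab')

SA = [0, 4, 16, 8, 20, 1, 5, 17, 9, 21, 3, 15, 7, 19, 2, 14, 6, 18, 13, 12, 11, 10]
[i] adj suffixes → lcp
  [1] 0/4 → 8 ('aabbaabb')
  [2] 4/16 → 5 ('aabba')
  [3] 16/8 → 4 ('aabb')
  [4] 8/20 → 1 ('a')
  [5] 20/1 → 2 ('ab')
  [6] 1/5 → 7 ('abbaabb')
  [7] 5/17 → 4 ('abba')
  [8] 17/9 → 3 ('abb')
  [9] 9/21 → 0 ('')
  [10] 21/3 → 1 ('b')
  [11] 3/15 → 6 ('baabba')
  [12] 15/7 → 5 ('baabb')
  [13] 7/19 → 2 ('ba')
  [14] 19/2 → 1 ('b')
  [15] 2/14 → 7 ('bbaabba')
  [16] 14/6 → 6 ('bbaabb')
  [17] 6/18 → 3 ('bba')
  [18] 18/13 → 2 ('bb')
  [19] 13/12 → 3 ('bbb')
  [20] 12/11 → 4 ('bbbb')
  [21] 11/10 → 5 ('bbbbb')

n(n+1)/2 = 22·23/2 = 253
Σ LCP = 0 + 8 + 5 + 4 + 1 + 2 + 7 + 4 + 3 + 0 + 1 + 6 + 5 + 2 + 1 + 7 + 6 + 3 + 2 + 3 + 4 + 5 = 79
distinct = 253 − 79 = 174

174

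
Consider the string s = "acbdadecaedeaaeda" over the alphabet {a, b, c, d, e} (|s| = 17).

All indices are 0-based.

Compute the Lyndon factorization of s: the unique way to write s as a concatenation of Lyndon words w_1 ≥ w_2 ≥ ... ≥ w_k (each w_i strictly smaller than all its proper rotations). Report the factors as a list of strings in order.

["acbdadecaede", "aaed", "a"]

emit factor 1: 'acbdadecaede' (i=0, period=12)
emit factor 2: 'aaed' (i=12, period=4)
emit factor 3: 'a' (i=16, period=1)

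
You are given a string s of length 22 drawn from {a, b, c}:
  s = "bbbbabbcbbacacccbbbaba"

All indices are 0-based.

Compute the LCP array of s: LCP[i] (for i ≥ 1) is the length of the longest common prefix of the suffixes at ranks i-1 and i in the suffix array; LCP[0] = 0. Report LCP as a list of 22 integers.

[0, 1, 2, 1, 2, 0, 2, 3, 2, 1, 4, 3, 2, 5, 3, 2, 1, 0, 1, 3, 1, 2]

rank | idx | suffix
   0 |  21 | a
   1 |  19 | aba
   2 |   4 | abbcbbacacccbbbaba
   3 |  10 | acacccbbbaba
   4 |  12 | acccbbbaba
   5 |  20 | ba
   6 |  18 | baba
   7 |   3 | babbcbbacacccbbbaba
   8 |   9 | bacacccbbbaba
   9 |  17 | bbaba
  10 |   2 | bbabbcbbacacccbbbaba
  11 |   8 | bbacacccbbbaba
  12 |  16 | bbbaba
  13 |   1 | bbbabbcbbacacccbbbaba
  14 |   0 | bbbbabbcbbacacccbbbaba
  15 |   5 | bbcbbacacccbbbaba
  16 |   6 | bcbbacacccbbbaba
  17 |  11 | cacccbbbaba
  18 |   7 | cbbacacccbbbaba
  19 |  15 | cbbbaba
  20 |  14 | ccbbbaba
  21 |  13 | cccbbbaba

SA = [21, 19, 4, 10, 12, 20, 18, 3, 9, 17, 2, 8, 16, 1, 0, 5, 6, 11, 7, 15, 14, 13]
i: (SA[i-1],SA[i]) lcp shared
  1: (21,19) 1 'a'
  2: (19,4) 2 'ab'
  3: (4,10) 1 'a'
  4: (10,12) 2 'ac'
  5: (12,20) 0 ''
  6: (20,18) 2 'ba'
  7: (18,3) 3 'bab'
  8: (3,9) 2 'ba'
  9: (9,17) 1 'b'
  10: (17,2) 4 'bbab'
  11: (2,8) 3 'bba'
  12: (8,16) 2 'bb'
  13: (16,1) 5 'bbbab'
  14: (1,0) 3 'bbb'
  15: (0,5) 2 'bb'
  16: (5,6) 1 'b'
  17: (6,11) 0 ''
  18: (11,7) 1 'c'
  19: (7,15) 3 'cbb'
  20: (15,14) 1 'c'
  21: (14,13) 2 'cc'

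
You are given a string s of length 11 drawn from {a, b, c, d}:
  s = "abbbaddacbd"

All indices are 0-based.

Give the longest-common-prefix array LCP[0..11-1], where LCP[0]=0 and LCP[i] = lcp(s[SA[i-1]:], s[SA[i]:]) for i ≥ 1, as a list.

[0, 1, 1, 0, 1, 2, 1, 0, 0, 1, 1]

rank→(start, suffix):
  0 → (0, 'abbbaddacbd')
  1 → (7, 'acbd')
  2 → (4, 'addacbd')
  3 → (3, 'baddacbd')
  4 → (2, 'bbaddacbd')
  5 → (1, 'bbbaddacbd')
  6 → (9, 'bd')
  7 → (8, 'cbd')
  8 → (10, 'd')
  9 → (6, 'dacbd')
  10 → (5, 'ddacbd')

SA = [0, 7, 4, 3, 2, 1, 9, 8, 10, 6, 5]
rank  pair      lcp
   1  s[0:],s[7:]  1  'a'
   2  s[7:],s[4:]  1  'a'
   3  s[4:],s[3:]  0  ''
   4  s[3:],s[2:]  1  'b'
   5  s[2:],s[1:]  2  'bb'
   6  s[1:],s[9:]  1  'b'
   7  s[9:],s[8:]  0  ''
   8  s[8:],s[10:]  0  ''
   9  s[10:],s[6:]  1  'd'
  10  s[6:],s[5:]  1  'd'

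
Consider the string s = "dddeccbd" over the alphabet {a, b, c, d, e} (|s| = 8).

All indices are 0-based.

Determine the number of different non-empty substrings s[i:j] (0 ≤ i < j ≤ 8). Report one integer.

31

rank | idx | suffix
   0 |   6 | bd
   1 |   5 | cbd
   2 |   4 | ccbd
   3 |   7 | d
   4 |   0 | dddeccbd
   5 |   1 | ddeccbd
   6 |   2 | deccbd
   7 |   3 | eccbd

SA = [6, 5, 4, 7, 0, 1, 2, 3]
[i] adj suffixes → lcp
  [1] 6/5 → 0 ('')
  [2] 5/4 → 1 ('c')
  [3] 4/7 → 0 ('')
  [4] 7/0 → 1 ('d')
  [5] 0/1 → 2 ('dd')
  [6] 1/2 → 1 ('d')
  [7] 2/3 → 0 ('')

n(n+1)/2 = 8·9/2 = 36
Σ LCP = 0 + 0 + 1 + 0 + 1 + 2 + 1 + 0 = 5
distinct = 36 − 5 = 31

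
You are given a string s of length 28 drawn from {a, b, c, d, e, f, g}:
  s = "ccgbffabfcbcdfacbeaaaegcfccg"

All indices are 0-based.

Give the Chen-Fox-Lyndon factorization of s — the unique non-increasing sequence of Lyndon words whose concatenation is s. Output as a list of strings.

["ccg", "bff", "abfcbcdfacbe", "aaaegcfccg"]

emit factor 1: 'ccg' (i=0, period=3)
emit factor 2: 'bff' (i=3, period=3)
emit factor 3: 'abfcbcdfacbe' (i=6, period=12)
emit factor 4: 'aaaegcfccg' (i=18, period=10)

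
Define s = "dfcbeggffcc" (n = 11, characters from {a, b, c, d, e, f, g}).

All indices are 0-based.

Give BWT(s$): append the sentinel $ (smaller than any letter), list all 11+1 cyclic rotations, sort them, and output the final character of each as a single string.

rank  rotation      last
    0  $dfcbeggffcc  c
    1  beggffcc$dfc  c
    2  c$dfcbeggffc  c
    3  cbeggffcc$df  f
    4  cc$dfcbeggff  f
    5  dfcbeggffcc$  $
    6  eggffcc$dfcb  b
    7  fcbeggffcc$d  d
    8  fcc$dfcbeggf  f
    9  ffcc$dfcbegg  g
   10  gffcc$dfcbeg  g
   11  ggffcc$dfcbe  e

cccff$bdfgge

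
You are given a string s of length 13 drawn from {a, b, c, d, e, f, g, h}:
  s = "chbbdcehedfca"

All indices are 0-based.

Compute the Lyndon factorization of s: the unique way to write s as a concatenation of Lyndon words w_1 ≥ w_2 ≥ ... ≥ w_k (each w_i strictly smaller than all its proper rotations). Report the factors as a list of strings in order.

emit factor 1: 'ch' (i=0, period=2)
emit factor 2: 'bbdcehedfc' (i=2, period=10)
emit factor 3: 'a' (i=12, period=1)

["ch", "bbdcehedfc", "a"]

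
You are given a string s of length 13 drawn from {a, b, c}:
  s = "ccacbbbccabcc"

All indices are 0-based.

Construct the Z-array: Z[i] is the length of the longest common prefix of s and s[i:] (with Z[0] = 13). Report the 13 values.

Z[0]=13
i=1: i≥r, start 0; Z[1]=1 scan→box=[1,2)
i=2: i≥r, start 0; Z[2]=0
i=3: i≥r, start 0; Z[3]=1 scan→box=[3,4)
i=4: i≥r, start 0; Z[4]=0
i=5: i≥r, start 0; Z[5]=0
i=6: i≥r, start 0; Z[6]=0
i=7: i≥r, start 0; Z[7]=3 scan→box=[7,10)
i=8: min(r-i=2, Z[1]=1)=1; Z[8]=1
i=9: min(r-i=1, Z[2]=0)=0; Z[9]=0
i=10: i≥r, start 0; Z[10]=0
i=11: i≥r, start 0; Z[11]=2 scan→box=[11,13)
i=12: min(r-i=1, Z[1]=1)=1; Z[12]=1

[13, 1, 0, 1, 0, 0, 0, 3, 1, 0, 0, 2, 1]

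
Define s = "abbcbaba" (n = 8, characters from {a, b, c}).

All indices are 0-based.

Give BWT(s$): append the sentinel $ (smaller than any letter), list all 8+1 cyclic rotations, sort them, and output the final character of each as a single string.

rank  rotation   last
    0  $abbcbaba  a
    1  a$abbcbab  b
    2  aba$abbcb  b
    3  abbcbaba$  $
    4  ba$abbcba  a
    5  baba$abbc  c
    6  bbcbaba$a  a
    7  bcbaba$ab  b
    8  cbaba$abb  b

abb$acabb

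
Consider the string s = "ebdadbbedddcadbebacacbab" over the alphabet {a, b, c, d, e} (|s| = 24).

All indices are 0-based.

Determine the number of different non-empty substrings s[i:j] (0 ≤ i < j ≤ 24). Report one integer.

272

sorted suffixes:
  #0 SA[0]=22  'ab'
  #1 SA[1]=17  'acacbab'
  #2 SA[2]=19  'acbab'
  #3 SA[3]=3  'adbbedddcadbebacacbab'
  #4 SA[4]=12  'adbebacacbab'
  #5 SA[5]=23  'b'
  #6 SA[6]=21  'bab'
  #7 SA[7]=16  'bacacbab'
  #8 SA[8]=5  'bbedddcadbebacacbab'
  #9 SA[9]=1  'bdadbbedddcadbebacacbab'
  #10 SA[10]=14  'bebacacbab'
  #11 SA[11]=6  'bedddcadbebacacbab'
  #12 SA[12]=18  'cacbab'
  #13 SA[13]=11  'cadbebacacbab'
  #14 SA[14]=20  'cbab'
  #15 SA[15]=2  'dadbbedddcadbebacacbab'
  #16 SA[16]=4  'dbbedddcadbebacacbab'
  #17 SA[17]=13  'dbebacacbab'
  #18 SA[18]=10  'dcadbebacacbab'
  #19 SA[19]=9  'ddcadbebacacbab'
  #20 SA[20]=8  'dddcadbebacacbab'
  #21 SA[21]=15  'ebacacbab'
  #22 SA[22]=0  'ebdadbbedddcadbebacacbab'
  #23 SA[23]=7  'edddcadbebacacbab'

SA = [22, 17, 19, 3, 12, 23, 21, 16, 5, 1, 14, 6, 18, 11, 20, 2, 4, 13, 10, 9, 8, 15, 0, 7]
[i] adj suffixes → lcp
  [1] 22/17 → 1 ('a')
  [2] 17/19 → 2 ('ac')
  [3] 19/3 → 1 ('a')
  [4] 3/12 → 3 ('adb')
  [5] 12/23 → 0 ('')
  [6] 23/21 → 1 ('b')
  [7] 21/16 → 2 ('ba')
  [8] 16/5 → 1 ('b')
  [9] 5/1 → 1 ('b')
  [10] 1/14 → 1 ('b')
  [11] 14/6 → 2 ('be')
  [12] 6/18 → 0 ('')
  [13] 18/11 → 2 ('ca')
  [14] 11/20 → 1 ('c')
  [15] 20/2 → 0 ('')
  [16] 2/4 → 1 ('d')
  [17] 4/13 → 2 ('db')
  [18] 13/10 → 1 ('d')
  [19] 10/9 → 1 ('d')
  [20] 9/8 → 2 ('dd')
  [21] 8/15 → 0 ('')
  [22] 15/0 → 2 ('eb')
  [23] 0/7 → 1 ('e')

n(n+1)/2 = 24·25/2 = 300
Σ LCP = 0 + 1 + 2 + 1 + 3 + 0 + 1 + 2 + 1 + 1 + 1 + 2 + 0 + 2 + 1 + 0 + 1 + 2 + 1 + 1 + 2 + 0 + 2 + 1 = 28
distinct = 300 − 28 = 272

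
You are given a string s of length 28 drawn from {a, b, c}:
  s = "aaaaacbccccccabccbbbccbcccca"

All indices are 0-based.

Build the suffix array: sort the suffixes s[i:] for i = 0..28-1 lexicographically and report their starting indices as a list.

[27, 0, 1, 2, 3, 13, 4, 17, 18, 14, 19, 22, 6, 26, 12, 16, 21, 5, 25, 11, 15, 20, 24, 10, 23, 9, 8, 7]

rank→(start, suffix):
  0 → (27, 'a')
  1 → (0, 'aaaaacbccccccabccbbbccbcccca')
  2 → (1, 'aaaacbccccccabccbbbccbcccca')
  3 → (2, 'aaacbccccccabccbbbccbcccca')
  4 → (3, 'aacbccccccabccbbbccbcccca')
  5 → (13, 'abccbbbccbcccca')
  6 → (4, 'acbccccccabccbbbccbcccca')
  7 → (17, 'bbbccbcccca')
  8 → (18, 'bbccbcccca')
  9 → (14, 'bccbbbccbcccca')
  10 → (19, 'bccbcccca')
  11 → (22, 'bcccca')
  12 → (6, 'bccccccabccbbbccbcccca')
  13 → (26, 'ca')
  14 → (12, 'cabccbbbccbcccca')
  15 → (16, 'cbbbccbcccca')
  16 → (21, 'cbcccca')
  17 → (5, 'cbccccccabccbbbccbcccca')
  18 → (25, 'cca')
  19 → (11, 'ccabccbbbccbcccca')
  20 → (15, 'ccbbbccbcccca')
  21 → (20, 'ccbcccca')
  22 → (24, 'ccca')
  23 → (10, 'cccabccbbbccbcccca')
  24 → (23, 'cccca')
  25 → (9, 'ccccabccbbbccbcccca')
  26 → (8, 'cccccabccbbbccbcccca')
  27 → (7, 'ccccccabccbbbccbcccca')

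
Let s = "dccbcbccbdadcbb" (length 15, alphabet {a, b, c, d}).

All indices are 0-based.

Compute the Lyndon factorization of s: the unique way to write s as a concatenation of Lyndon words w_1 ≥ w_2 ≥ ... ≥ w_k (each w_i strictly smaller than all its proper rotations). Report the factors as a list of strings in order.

emit factor 1: 'd' (i=0, period=1)
emit factor 2: 'c' (i=1, period=1)
emit factor 3: 'c' (i=2, period=1)
emit factor 4: 'bcbccbd' (i=3, period=7)
emit factor 5: 'adcbb' (i=10, period=5)

["d", "c", "c", "bcbccbd", "adcbb"]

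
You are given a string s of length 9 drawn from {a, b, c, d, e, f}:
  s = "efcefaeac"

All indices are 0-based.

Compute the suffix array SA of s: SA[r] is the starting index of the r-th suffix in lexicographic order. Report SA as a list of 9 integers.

[7, 5, 8, 2, 6, 3, 0, 4, 1]

sorted suffixes:
  #0 SA[0]=7  'ac'
  #1 SA[1]=5  'aeac'
  #2 SA[2]=8  'c'
  #3 SA[3]=2  'cefaeac'
  #4 SA[4]=6  'eac'
  #5 SA[5]=3  'efaeac'
  #6 SA[6]=0  'efcefaeac'
  #7 SA[7]=4  'faeac'
  #8 SA[8]=1  'fcefaeac'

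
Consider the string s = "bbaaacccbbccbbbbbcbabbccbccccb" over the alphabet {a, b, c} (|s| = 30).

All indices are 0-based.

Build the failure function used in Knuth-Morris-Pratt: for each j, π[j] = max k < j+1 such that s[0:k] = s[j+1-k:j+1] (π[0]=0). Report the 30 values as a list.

π[0] = 0
j=1 s[j]='b': π[1]=1 (border 'b')
j=2 s[j]='a': k: 1→0; π[2]=0 (border '')
j=3 s[j]='a': π[3]=0 (border '')
j=4 s[j]='a': π[4]=0 (border '')
j=5 s[j]='c': π[5]=0 (border '')
j=6 s[j]='c': π[6]=0 (border '')
j=7 s[j]='c': π[7]=0 (border '')
j=8 s[j]='b': π[8]=1 (border 'b')
j=9 s[j]='b': π[9]=2 (border 'bb')
j=10 s[j]='c': k: 2→1→0; π[10]=0 (border '')
j=11 s[j]='c': π[11]=0 (border '')
j=12 s[j]='b': π[12]=1 (border 'b')
j=13 s[j]='b': π[13]=2 (border 'bb')
j=14 s[j]='b': k: 2→1; π[14]=2 (border 'bb')
j=15 s[j]='b': k: 2→1; π[15]=2 (border 'bb')
j=16 s[j]='b': k: 2→1; π[16]=2 (border 'bb')
j=17 s[j]='c': k: 2→1→0; π[17]=0 (border '')
j=18 s[j]='b': π[18]=1 (border 'b')
j=19 s[j]='a': k: 1→0; π[19]=0 (border '')
j=20 s[j]='b': π[20]=1 (border 'b')
j=21 s[j]='b': π[21]=2 (border 'bb')
j=22 s[j]='c': k: 2→1→0; π[22]=0 (border '')
j=23 s[j]='c': π[23]=0 (border '')
j=24 s[j]='b': π[24]=1 (border 'b')
j=25 s[j]='c': k: 1→0; π[25]=0 (border '')
j=26 s[j]='c': π[26]=0 (border '')
j=27 s[j]='c': π[27]=0 (border '')
j=28 s[j]='c': π[28]=0 (border '')
j=29 s[j]='b': π[29]=1 (border 'b')

[0, 1, 0, 0, 0, 0, 0, 0, 1, 2, 0, 0, 1, 2, 2, 2, 2, 0, 1, 0, 1, 2, 0, 0, 1, 0, 0, 0, 0, 1]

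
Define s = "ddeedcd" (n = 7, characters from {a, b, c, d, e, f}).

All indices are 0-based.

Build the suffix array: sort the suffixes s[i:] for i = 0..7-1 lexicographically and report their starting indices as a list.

rank | idx | suffix
   0 |   5 | cd
   1 |   6 | d
   2 |   4 | dcd
   3 |   0 | ddeedcd
   4 |   1 | deedcd
   5 |   3 | edcd
   6 |   2 | eedcd

[5, 6, 4, 0, 1, 3, 2]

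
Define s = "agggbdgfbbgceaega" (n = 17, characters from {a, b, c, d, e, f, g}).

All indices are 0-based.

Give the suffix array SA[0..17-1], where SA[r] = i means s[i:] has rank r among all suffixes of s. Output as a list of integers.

rank | idx | suffix
   0 |  16 | a
   1 |  13 | aega
   2 |   0 | agggbdgfbbgceaega
   3 |   8 | bbgceaega
   4 |   4 | bdgfbbgceaega
   5 |   9 | bgceaega
   6 |  11 | ceaega
   7 |   5 | dgfbbgceaega
   8 |  12 | eaega
   9 |  14 | ega
  10 |   7 | fbbgceaega
  11 |  15 | ga
  12 |   3 | gbdgfbbgceaega
  13 |  10 | gceaega
  14 |   6 | gfbbgceaega
  15 |   2 | ggbdgfbbgceaega
  16 |   1 | gggbdgfbbgceaega

[16, 13, 0, 8, 4, 9, 11, 5, 12, 14, 7, 15, 3, 10, 6, 2, 1]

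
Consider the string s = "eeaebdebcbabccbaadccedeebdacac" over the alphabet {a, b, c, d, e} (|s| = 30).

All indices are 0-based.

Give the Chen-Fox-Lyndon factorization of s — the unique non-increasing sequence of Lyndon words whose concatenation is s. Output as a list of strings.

emit factor 1: 'e' (i=0, period=1)
emit factor 2: 'e' (i=1, period=1)
emit factor 3: 'aebdebcb' (i=2, period=8)
emit factor 4: 'abccb' (i=10, period=5)
emit factor 5: 'aadccedeebdacac' (i=15, period=15)

["e", "e", "aebdebcb", "abccb", "aadccedeebdacac"]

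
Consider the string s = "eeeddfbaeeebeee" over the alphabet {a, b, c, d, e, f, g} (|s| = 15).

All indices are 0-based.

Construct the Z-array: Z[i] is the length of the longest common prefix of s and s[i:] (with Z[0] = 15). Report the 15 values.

[15, 2, 1, 0, 0, 0, 0, 0, 3, 2, 1, 0, 3, 2, 1]

Z[0]=15
i=1: outside box; Z[1]=2 extend→box=[1,3)
i=2: min(r-i=1, Z[1]=2)=1; Z[2]=1
i=3: outside box; Z[3]=0
i=4: outside box; Z[4]=0
i=5: outside box; Z[5]=0
i=6: outside box; Z[6]=0
i=7: outside box; Z[7]=0
i=8: outside box; Z[8]=3 extend→box=[8,11)
i=9: min(r-i=2, Z[1]=2)=2; Z[9]=2
i=10: min(r-i=1, Z[2]=1)=1; Z[10]=1
i=11: outside box; Z[11]=0
i=12: outside box; Z[12]=3 extend→box=[12,15)
i=13: min(r-i=2, Z[1]=2)=2; Z[13]=2
i=14: min(r-i=1, Z[2]=1)=1; Z[14]=1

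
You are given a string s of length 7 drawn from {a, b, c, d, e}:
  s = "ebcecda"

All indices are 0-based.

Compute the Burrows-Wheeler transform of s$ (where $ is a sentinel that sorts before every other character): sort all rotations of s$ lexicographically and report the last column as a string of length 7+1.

rank  rotation  last
    0  $ebcecda  a
    1  a$ebcecd  d
    2  bcecda$e  e
    3  cda$ebce  e
    4  cecda$eb  b
    5  da$ebcec  c
    6  ebcecda$  $
    7  ecda$ebc  c

adeebc$c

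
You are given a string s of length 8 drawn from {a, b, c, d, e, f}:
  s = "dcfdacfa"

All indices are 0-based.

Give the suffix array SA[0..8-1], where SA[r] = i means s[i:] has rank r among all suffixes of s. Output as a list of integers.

[7, 4, 5, 1, 3, 0, 6, 2]

rank | idx | suffix
   0 |   7 | a
   1 |   4 | acfa
   2 |   5 | cfa
   3 |   1 | cfdacfa
   4 |   3 | dacfa
   5 |   0 | dcfdacfa
   6 |   6 | fa
   7 |   2 | fdacfa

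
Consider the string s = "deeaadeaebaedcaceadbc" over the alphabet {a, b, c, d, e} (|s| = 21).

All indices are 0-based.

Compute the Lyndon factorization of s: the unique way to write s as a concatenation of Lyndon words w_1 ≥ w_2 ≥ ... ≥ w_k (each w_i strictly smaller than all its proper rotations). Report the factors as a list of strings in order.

emit factor 1: 'dee' (i=0, period=3)
emit factor 2: 'aadeaebaedcaceadbc' (i=3, period=18)

["dee", "aadeaebaedcaceadbc"]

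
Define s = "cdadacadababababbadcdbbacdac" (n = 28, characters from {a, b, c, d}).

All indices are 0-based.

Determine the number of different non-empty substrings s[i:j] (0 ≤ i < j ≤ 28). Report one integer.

rank→(start, suffix):
  0 → (8, 'ababababbadcdbbacdac')
  1 → (10, 'abababbadcdbbacdac')
  2 → (12, 'ababbadcdbbacdac')
  3 → (14, 'abbadcdbbacdac')
  4 → (26, 'ac')
  5 → (4, 'acadababababbadcdbbacdac')
  6 → (23, 'acdac')
  7 → (6, 'adababababbadcdbbacdac')
  8 → (2, 'adacadababababbadcdbbacdac')
  9 → (17, 'adcdbbacdac')
  10 → (9, 'babababbadcdbbacdac')
  11 → (11, 'bababbadcdbbacdac')
  12 → (13, 'babbadcdbbacdac')
  13 → (22, 'bacdac')
  14 → (16, 'badcdbbacdac')
  15 → (21, 'bbacdac')
  16 → (15, 'bbadcdbbacdac')
  17 → (27, 'c')
  18 → (5, 'cadababababbadcdbbacdac')
  19 → (24, 'cdac')
  20 → (0, 'cdadacadababababbadcdbbacdac')
  21 → (19, 'cdbbacdac')
  22 → (7, 'dababababbadcdbbacdac')
  23 → (25, 'dac')
  24 → (3, 'dacadababababbadcdbbacdac')
  25 → (1, 'dadacadababababbadcdbbacdac')
  26 → (20, 'dbbacdac')
  27 → (18, 'dcdbbacdac')

SA = [8, 10, 12, 14, 26, 4, 23, 6, 2, 17, 9, 11, 13, 22, 16, 21, 15, 27, 5, 24, 0, 19, 7, 25, 3, 1, 20, 18]
rank  pair      lcp
   1  s[8:],s[10:]  6  'ababab'
   2  s[10:],s[12:]  4  'abab'
   3  s[12:],s[14:]  2  'ab'
   4  s[14:],s[26:]  1  'a'
   5  s[26:],s[4:]  2  'ac'
   6  s[4:],s[23:]  2  'ac'
   7  s[23:],s[6:]  1  'a'
   8  s[6:],s[2:]  3  'ada'
   9  s[2:],s[17:]  2  'ad'
  10  s[17:],s[9:]  0  ''
  11  s[9:],s[11:]  5  'babab'
  12  s[11:],s[13:]  3  'bab'
  13  s[13:],s[22:]  2  'ba'
  14  s[22:],s[16:]  2  'ba'
  15  s[16:],s[21:]  1  'b'
  16  s[21:],s[15:]  3  'bba'
  17  s[15:],s[27:]  0  ''
  18  s[27:],s[5:]  1  'c'
  19  s[5:],s[24:]  1  'c'
  20  s[24:],s[0:]  3  'cda'
  21  s[0:],s[19:]  2  'cd'
  22  s[19:],s[7:]  0  ''
  23  s[7:],s[25:]  2  'da'
  24  s[25:],s[3:]  3  'dac'
  25  s[3:],s[1:]  2  'da'
  26  s[1:],s[20:]  1  'd'
  27  s[20:],s[18:]  1  'd'

n(n+1)/2 = 28·29/2 = 406
Σ LCP = 0 + 6 + 4 + 2 + 1 + 2 + 2 + 1 + 3 + 2 + 0 + 5 + 3 + 2 + 2 + 1 + 3 + 0 + 1 + 1 + 3 + 2 + 0 + 2 + 3 + 2 + 1 + 1 = 55
distinct = 406 − 55 = 351

351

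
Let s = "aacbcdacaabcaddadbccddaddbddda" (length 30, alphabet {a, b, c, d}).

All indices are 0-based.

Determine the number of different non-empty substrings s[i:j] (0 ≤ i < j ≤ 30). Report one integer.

rank→(start, suffix):
  0 → (29, 'a')
  1 → (8, 'aabcaddadbccddaddbddda')
  2 → (0, 'aacbcdacaabcaddadbccddaddbddda')
  3 → (9, 'abcaddadbccddaddbddda')
  4 → (6, 'acaabcaddadbccddaddbddda')
  5 → (1, 'acbcdacaabcaddadbccddaddbddda')
  6 → (15, 'adbccddaddbddda')
  7 → (12, 'addadbccddaddbddda')
  8 → (22, 'addbddda')
  9 → (10, 'bcaddadbccddaddbddda')
  10 → (17, 'bccddaddbddda')
  11 → (3, 'bcdacaabcaddadbccddaddbddda')
  12 → (25, 'bddda')
  13 → (7, 'caabcaddadbccddaddbddda')
  14 → (11, 'caddadbccddaddbddda')
  15 → (2, 'cbcdacaabcaddadbccddaddbddda')
  16 → (18, 'ccddaddbddda')
  17 → (4, 'cdacaabcaddadbccddaddbddda')
  18 → (19, 'cddaddbddda')
  19 → (28, 'da')
  20 → (5, 'dacaabcaddadbccddaddbddda')
  21 → (14, 'dadbccddaddbddda')
  22 → (21, 'daddbddda')
  23 → (16, 'dbccddaddbddda')
  24 → (24, 'dbddda')
  25 → (27, 'dda')
  26 → (13, 'ddadbccddaddbddda')
  27 → (20, 'ddaddbddda')
  28 → (23, 'ddbddda')
  29 → (26, 'ddda')

SA = [29, 8, 0, 9, 6, 1, 15, 12, 22, 10, 17, 3, 25, 7, 11, 2, 18, 4, 19, 28, 5, 14, 21, 16, 24, 27, 13, 20, 23, 26]
rank  pair      lcp
   1  s[29:],s[8:]  1  'a'
   2  s[8:],s[0:]  2  'aa'
   3  s[0:],s[9:]  1  'a'
   4  s[9:],s[6:]  1  'a'
   5  s[6:],s[1:]  2  'ac'
   6  s[1:],s[15:]  1  'a'
   7  s[15:],s[12:]  2  'ad'
   8  s[12:],s[22:]  3  'add'
   9  s[22:],s[10:]  0  ''
  10  s[10:],s[17:]  2  'bc'
  11  s[17:],s[3:]  2  'bc'
  12  s[3:],s[25:]  1  'b'
  13  s[25:],s[7:]  0  ''
  14  s[7:],s[11:]  2  'ca'
  15  s[11:],s[2:]  1  'c'
  16  s[2:],s[18:]  1  'c'
  17  s[18:],s[4:]  1  'c'
  18  s[4:],s[19:]  2  'cd'
  19  s[19:],s[28:]  0  ''
  20  s[28:],s[5:]  2  'da'
  21  s[5:],s[14:]  2  'da'
  22  s[14:],s[21:]  3  'dad'
  23  s[21:],s[16:]  1  'd'
  24  s[16:],s[24:]  2  'db'
  25  s[24:],s[27:]  1  'd'
  26  s[27:],s[13:]  3  'dda'
  27  s[13:],s[20:]  4  'ddad'
  28  s[20:],s[23:]  2  'dd'
  29  s[23:],s[26:]  2  'dd'

n(n+1)/2 = 30·31/2 = 465
Σ LCP = 0 + 1 + 2 + 1 + 1 + 2 + 1 + 2 + 3 + 0 + 2 + 2 + 1 + 0 + 2 + 1 + 1 + 1 + 2 + 0 + 2 + 2 + 3 + 1 + 2 + 1 + 3 + 4 + 2 + 2 = 47
distinct = 465 − 47 = 418

418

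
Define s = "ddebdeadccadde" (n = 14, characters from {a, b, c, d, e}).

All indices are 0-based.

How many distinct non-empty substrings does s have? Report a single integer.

91

rank | idx | suffix
   0 |   6 | adccadde
   1 |  10 | adde
   2 |   3 | bdeadccadde
   3 |   9 | cadde
   4 |   8 | ccadde
   5 |   7 | dccadde
   6 |  11 | dde
   7 |   0 | ddebdeadccadde
   8 |  12 | de
   9 |   4 | deadccadde
  10 |   1 | debdeadccadde
  11 |  13 | e
  12 |   5 | eadccadde
  13 |   2 | ebdeadccadde

SA = [6, 10, 3, 9, 8, 7, 11, 0, 12, 4, 1, 13, 5, 2]
i: (SA[i-1],SA[i]) lcp shared
  1: (6,10) 2 'ad'
  2: (10,3) 0 ''
  3: (3,9) 0 ''
  4: (9,8) 1 'c'
  5: (8,7) 0 ''
  6: (7,11) 1 'd'
  7: (11,0) 3 'dde'
  8: (0,12) 1 'd'
  9: (12,4) 2 'de'
  10: (4,1) 2 'de'
  11: (1,13) 0 ''
  12: (13,5) 1 'e'
  13: (5,2) 1 'e'

n(n+1)/2 = 14·15/2 = 105
Σ LCP = 0 + 2 + 0 + 0 + 1 + 0 + 1 + 3 + 1 + 2 + 2 + 0 + 1 + 1 = 14
distinct = 105 − 14 = 91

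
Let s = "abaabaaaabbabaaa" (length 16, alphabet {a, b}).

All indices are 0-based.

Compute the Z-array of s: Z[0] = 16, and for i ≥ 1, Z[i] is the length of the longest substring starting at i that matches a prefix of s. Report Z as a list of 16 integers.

Z[0]=16
i=1: fresh scan; Z[1]=0
i=2: fresh scan; Z[2]=1 grow→box=[2,3)
i=3: fresh scan; Z[3]=4 grow→box=[3,7)
i=4: min(r-i=3, Z[1]=0)=0; Z[4]=0
i=5: min(r-i=2, Z[2]=1)=1; Z[5]=1
i=6: min(r-i=1, Z[3]=4)=1; Z[6]=1
i=7: fresh scan; Z[7]=1 grow→box=[7,8)
i=8: fresh scan; Z[8]=2 grow→box=[8,10)
i=9: min(r-i=1, Z[1]=0)=0; Z[9]=0
i=10: fresh scan; Z[10]=0
i=11: fresh scan; Z[11]=4 grow→box=[11,15)
i=12: min(r-i=3, Z[1]=0)=0; Z[12]=0
i=13: min(r-i=2, Z[2]=1)=1; Z[13]=1
i=14: min(r-i=1, Z[3]=4)=1; Z[14]=1
i=15: fresh scan; Z[15]=1 grow→box=[15,16)

[16, 0, 1, 4, 0, 1, 1, 1, 2, 0, 0, 4, 0, 1, 1, 1]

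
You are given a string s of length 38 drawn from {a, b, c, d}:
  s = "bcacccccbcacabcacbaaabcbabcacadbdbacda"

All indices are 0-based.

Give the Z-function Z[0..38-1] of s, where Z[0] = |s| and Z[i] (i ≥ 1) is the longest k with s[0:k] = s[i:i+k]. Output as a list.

[38, 0, 0, 0, 0, 0, 0, 0, 4, 0, 0, 0, 0, 4, 0, 0, 0, 1, 0, 0, 0, 2, 0, 1, 0, 4, 0, 0, 0, 0, 0, 1, 0, 1, 0, 0, 0, 0]

Z[0]=38
i=1: outside box; Z[1]=0
i=2: outside box; Z[2]=0
i=3: outside box; Z[3]=0
i=4: outside box; Z[4]=0
i=5: outside box; Z[5]=0
i=6: outside box; Z[6]=0
i=7: outside box; Z[7]=0
i=8: outside box; Z[8]=4 scan→box=[8,12)
i=9: min(r-i=3, Z[1]=0)=0; Z[9]=0
i=10: min(r-i=2, Z[2]=0)=0; Z[10]=0
i=11: min(r-i=1, Z[3]=0)=0; Z[11]=0
i=12: outside box; Z[12]=0
i=13: outside box; Z[13]=4 scan→box=[13,17)
i=14: min(r-i=3, Z[1]=0)=0; Z[14]=0
i=15: min(r-i=2, Z[2]=0)=0; Z[15]=0
i=16: min(r-i=1, Z[3]=0)=0; Z[16]=0
i=17: outside box; Z[17]=1 scan→box=[17,18)
i=18: outside box; Z[18]=0
i=19: outside box; Z[19]=0
i=20: outside box; Z[20]=0
i=21: outside box; Z[21]=2 scan→box=[21,23)
i=22: min(r-i=1, Z[1]=0)=0; Z[22]=0
i=23: outside box; Z[23]=1 scan→box=[23,24)
i=24: outside box; Z[24]=0
i=25: outside box; Z[25]=4 scan→box=[25,29)
i=26: min(r-i=3, Z[1]=0)=0; Z[26]=0
i=27: min(r-i=2, Z[2]=0)=0; Z[27]=0
i=28: min(r-i=1, Z[3]=0)=0; Z[28]=0
i=29: outside box; Z[29]=0
i=30: outside box; Z[30]=0
i=31: outside box; Z[31]=1 scan→box=[31,32)
i=32: outside box; Z[32]=0
i=33: outside box; Z[33]=1 scan→box=[33,34)
i=34: outside box; Z[34]=0
i=35: outside box; Z[35]=0
i=36: outside box; Z[36]=0
i=37: outside box; Z[37]=0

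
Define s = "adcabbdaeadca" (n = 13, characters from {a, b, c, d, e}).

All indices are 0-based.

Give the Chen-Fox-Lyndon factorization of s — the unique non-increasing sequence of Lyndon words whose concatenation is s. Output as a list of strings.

emit factor 1: 'adc' (i=0, period=3)
emit factor 2: 'abbdaeadc' (i=3, period=9)
emit factor 3: 'a' (i=12, period=1)

["adc", "abbdaeadc", "a"]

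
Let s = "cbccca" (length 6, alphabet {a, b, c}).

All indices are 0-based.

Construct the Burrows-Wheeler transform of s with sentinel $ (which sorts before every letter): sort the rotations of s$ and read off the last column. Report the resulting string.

rank  rotation last
    0  $cbccca  a
    1  a$cbccc  c
    2  bccca$c  c
    3  ca$cbcc  c
    4  cbccca$  $
    5  cca$cbc  c
    6  ccca$cb  b

accc$cb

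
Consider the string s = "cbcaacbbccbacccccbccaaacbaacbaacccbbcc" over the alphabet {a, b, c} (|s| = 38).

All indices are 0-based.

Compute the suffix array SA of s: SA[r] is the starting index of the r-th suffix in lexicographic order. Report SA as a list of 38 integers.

[20, 21, 25, 3, 29, 22, 26, 4, 30, 11, 24, 28, 10, 34, 6, 1, 35, 17, 7, 37, 19, 2, 23, 27, 9, 33, 5, 0, 16, 36, 18, 8, 32, 15, 31, 14, 13, 12]

sorted suffixes:
  #0 SA[0]=20  'aaacbaacbaacccbbcc'
  #1 SA[1]=21  'aacbaacbaacccbbcc'
  #2 SA[2]=25  'aacbaacccbbcc'
  #3 SA[3]=3  'aacbbccbacccccbccaaacbaacbaacccbbcc'
  #4 SA[4]=29  'aacccbbcc'
  #5 SA[5]=22  'acbaacbaacccbbcc'
  #6 SA[6]=26  'acbaacccbbcc'
  #7 SA[7]=4  'acbbccbacccccbccaaacbaacbaacccbbcc'
  #8 SA[8]=30  'acccbbcc'
  #9 SA[9]=11  'acccccbccaaacbaacbaacccbbcc'
  #10 SA[10]=24  'baacbaacccbbcc'
  #11 SA[11]=28  'baacccbbcc'
  #12 SA[12]=10  'bacccccbccaaacbaacbaacccbbcc'
  #13 SA[13]=34  'bbcc'
  #14 SA[14]=6  'bbccbacccccbccaaacbaacbaacccbbcc'
  #15 SA[15]=1  'bcaacbbccbacccccbccaaacbaacbaacccbbcc'
  #16 SA[16]=35  'bcc'
  #17 SA[17]=17  'bccaaacbaacbaacccbbcc'
  #18 SA[18]=7  'bccbacccccbccaaacbaacbaacccbbcc'
  #19 SA[19]=37  'c'
  #20 SA[20]=19  'caaacbaacbaacccbbcc'
  #21 SA[21]=2  'caacbbccbacccccbccaaacbaacbaacccbbcc'
  #22 SA[22]=23  'cbaacbaacccbbcc'
  #23 SA[23]=27  'cbaacccbbcc'
  #24 SA[24]=9  'cbacccccbccaaacbaacbaacccbbcc'
  #25 SA[25]=33  'cbbcc'
  #26 SA[26]=5  'cbbccbacccccbccaaacbaacbaacccbbcc'
  #27 SA[27]=0  'cbcaacbbccbacccccbccaaacbaacbaacccbbcc'
  #28 SA[28]=16  'cbccaaacbaacbaacccbbcc'
  #29 SA[29]=36  'cc'
  #30 SA[30]=18  'ccaaacbaacbaacccbbcc'
  #31 SA[31]=8  'ccbacccccbccaaacbaacbaacccbbcc'
  #32 SA[32]=32  'ccbbcc'
  #33 SA[33]=15  'ccbccaaacbaacbaacccbbcc'
  #34 SA[34]=31  'cccbbcc'
  #35 SA[35]=14  'cccbccaaacbaacbaacccbbcc'
  #36 SA[36]=13  'ccccbccaaacbaacbaacccbbcc'
  #37 SA[37]=12  'cccccbccaaacbaacbaacccbbcc'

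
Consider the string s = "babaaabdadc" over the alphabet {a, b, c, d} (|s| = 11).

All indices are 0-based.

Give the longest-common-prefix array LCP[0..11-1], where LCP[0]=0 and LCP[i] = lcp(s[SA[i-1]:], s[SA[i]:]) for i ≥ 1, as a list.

[0, 2, 1, 2, 1, 0, 2, 1, 0, 0, 1]

rank→(start, suffix):
  0 → (3, 'aaabdadc')
  1 → (4, 'aabdadc')
  2 → (1, 'abaaabdadc')
  3 → (5, 'abdadc')
  4 → (8, 'adc')
  5 → (2, 'baaabdadc')
  6 → (0, 'babaaabdadc')
  7 → (6, 'bdadc')
  8 → (10, 'c')
  9 → (7, 'dadc')
  10 → (9, 'dc')

SA = [3, 4, 1, 5, 8, 2, 0, 6, 10, 7, 9]
i: (SA[i-1],SA[i]) lcp shared
  1: (3,4) 2 'aa'
  2: (4,1) 1 'a'
  3: (1,5) 2 'ab'
  4: (5,8) 1 'a'
  5: (8,2) 0 ''
  6: (2,0) 2 'ba'
  7: (0,6) 1 'b'
  8: (6,10) 0 ''
  9: (10,7) 0 ''
  10: (7,9) 1 'd'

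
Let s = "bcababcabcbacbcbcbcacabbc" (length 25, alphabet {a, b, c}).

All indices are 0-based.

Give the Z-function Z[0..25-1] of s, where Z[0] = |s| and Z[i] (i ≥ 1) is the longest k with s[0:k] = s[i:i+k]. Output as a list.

Z[0]=25
i=1: outside box; Z[1]=0
i=2: outside box; Z[2]=0
i=3: outside box; Z[3]=1 grow→box=[3,4)
i=4: outside box; Z[4]=0
i=5: outside box; Z[5]=4 grow→box=[5,9)
i=6: min(r-i=3, Z[1]=0)=0; Z[6]=0
i=7: min(r-i=2, Z[2]=0)=0; Z[7]=0
i=8: min(r-i=1, Z[3]=1)=1; Z[8]=2 grow→box=[8,10)
i=9: min(r-i=1, Z[1]=0)=0; Z[9]=0
i=10: outside box; Z[10]=1 grow→box=[10,11)
i=11: outside box; Z[11]=0
i=12: outside box; Z[12]=0
i=13: outside box; Z[13]=2 grow→box=[13,15)
i=14: min(r-i=1, Z[1]=0)=0; Z[14]=0
i=15: outside box; Z[15]=2 grow→box=[15,17)
i=16: min(r-i=1, Z[1]=0)=0; Z[16]=0
i=17: outside box; Z[17]=3 grow→box=[17,20)
i=18: min(r-i=2, Z[1]=0)=0; Z[18]=0
i=19: min(r-i=1, Z[2]=0)=0; Z[19]=0
i=20: outside box; Z[20]=0
i=21: outside box; Z[21]=0
i=22: outside box; Z[22]=1 grow→box=[22,23)
i=23: outside box; Z[23]=2 grow→box=[23,25)
i=24: min(r-i=1, Z[1]=0)=0; Z[24]=0

[25, 0, 0, 1, 0, 4, 0, 0, 2, 0, 1, 0, 0, 2, 0, 2, 0, 3, 0, 0, 0, 0, 1, 2, 0]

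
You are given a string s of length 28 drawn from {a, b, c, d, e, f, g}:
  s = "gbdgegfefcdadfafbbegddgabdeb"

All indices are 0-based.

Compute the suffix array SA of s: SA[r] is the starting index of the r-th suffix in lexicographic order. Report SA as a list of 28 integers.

[23, 11, 14, 27, 16, 24, 1, 17, 9, 10, 20, 25, 12, 21, 2, 26, 7, 18, 4, 13, 15, 8, 6, 22, 0, 19, 3, 5]

rank→(start, suffix):
  0 → (23, 'abdeb')
  1 → (11, 'adfafbbegddgabdeb')
  2 → (14, 'afbbegddgabdeb')
  3 → (27, 'b')
  4 → (16, 'bbegddgabdeb')
  5 → (24, 'bdeb')
  6 → (1, 'bdgegfefcdadfafbbegddgabdeb')
  7 → (17, 'begddgabdeb')
  8 → (9, 'cdadfafbbegddgabdeb')
  9 → (10, 'dadfafbbegddgabdeb')
  10 → (20, 'ddgabdeb')
  11 → (25, 'deb')
  12 → (12, 'dfafbbegddgabdeb')
  13 → (21, 'dgabdeb')
  14 → (2, 'dgegfefcdadfafbbegddgabdeb')
  15 → (26, 'eb')
  16 → (7, 'efcdadfafbbegddgabdeb')
  17 → (18, 'egddgabdeb')
  18 → (4, 'egfefcdadfafbbegddgabdeb')
  19 → (13, 'fafbbegddgabdeb')
  20 → (15, 'fbbegddgabdeb')
  21 → (8, 'fcdadfafbbegddgabdeb')
  22 → (6, 'fefcdadfafbbegddgabdeb')
  23 → (22, 'gabdeb')
  24 → (0, 'gbdgegfefcdadfafbbegddgabdeb')
  25 → (19, 'gddgabdeb')
  26 → (3, 'gegfefcdadfafbbegddgabdeb')
  27 → (5, 'gfefcdadfafbbegddgabdeb')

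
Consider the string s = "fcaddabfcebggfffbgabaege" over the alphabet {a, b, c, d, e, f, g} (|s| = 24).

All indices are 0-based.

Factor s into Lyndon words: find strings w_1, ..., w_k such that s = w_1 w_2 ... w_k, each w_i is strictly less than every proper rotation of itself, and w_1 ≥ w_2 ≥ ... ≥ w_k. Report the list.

emit factor 1: 'f' (i=0, period=1)
emit factor 2: 'c' (i=1, period=1)
emit factor 3: 'add' (i=2, period=3)
emit factor 4: 'abfcebggfffbg' (i=5, period=13)
emit factor 5: 'abaege' (i=18, period=6)

["f", "c", "add", "abfcebggfffbg", "abaege"]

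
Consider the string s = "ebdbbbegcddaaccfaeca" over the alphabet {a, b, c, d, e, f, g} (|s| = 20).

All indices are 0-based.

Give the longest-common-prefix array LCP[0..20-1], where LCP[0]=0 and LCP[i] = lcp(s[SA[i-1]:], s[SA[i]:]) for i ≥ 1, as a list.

[0, 1, 1, 1, 0, 2, 1, 1, 0, 1, 1, 1, 0, 1, 1, 0, 1, 1, 0, 0]

sorted suffixes:
  #0 SA[0]=19  'a'
  #1 SA[1]=11  'aaccfaeca'
  #2 SA[2]=12  'accfaeca'
  #3 SA[3]=16  'aeca'
  #4 SA[4]=3  'bbbegcddaaccfaeca'
  #5 SA[5]=4  'bbegcddaaccfaeca'
  #6 SA[6]=1  'bdbbbegcddaaccfaeca'
  #7 SA[7]=5  'begcddaaccfaeca'
  #8 SA[8]=18  'ca'
  #9 SA[9]=13  'ccfaeca'
  #10 SA[10]=8  'cddaaccfaeca'
  #11 SA[11]=14  'cfaeca'
  #12 SA[12]=10  'daaccfaeca'
  #13 SA[13]=2  'dbbbegcddaaccfaeca'
  #14 SA[14]=9  'ddaaccfaeca'
  #15 SA[15]=0  'ebdbbbegcddaaccfaeca'
  #16 SA[16]=17  'eca'
  #17 SA[17]=6  'egcddaaccfaeca'
  #18 SA[18]=15  'faeca'
  #19 SA[19]=7  'gcddaaccfaeca'

SA = [19, 11, 12, 16, 3, 4, 1, 5, 18, 13, 8, 14, 10, 2, 9, 0, 17, 6, 15, 7]
rank  pair      lcp
   1  s[19:],s[11:]  1  'a'
   2  s[11:],s[12:]  1  'a'
   3  s[12:],s[16:]  1  'a'
   4  s[16:],s[3:]  0  ''
   5  s[3:],s[4:]  2  'bb'
   6  s[4:],s[1:]  1  'b'
   7  s[1:],s[5:]  1  'b'
   8  s[5:],s[18:]  0  ''
   9  s[18:],s[13:]  1  'c'
  10  s[13:],s[8:]  1  'c'
  11  s[8:],s[14:]  1  'c'
  12  s[14:],s[10:]  0  ''
  13  s[10:],s[2:]  1  'd'
  14  s[2:],s[9:]  1  'd'
  15  s[9:],s[0:]  0  ''
  16  s[0:],s[17:]  1  'e'
  17  s[17:],s[6:]  1  'e'
  18  s[6:],s[15:]  0  ''
  19  s[15:],s[7:]  0  ''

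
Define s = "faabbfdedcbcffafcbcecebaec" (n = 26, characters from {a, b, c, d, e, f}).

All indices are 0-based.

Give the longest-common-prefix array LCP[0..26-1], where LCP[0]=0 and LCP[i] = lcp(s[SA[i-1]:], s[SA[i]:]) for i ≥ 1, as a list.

[0, 1, 1, 1, 0, 1, 1, 2, 1, 0, 1, 3, 1, 2, 1, 0, 1, 0, 1, 2, 1, 0, 2, 1, 1, 1]

rank→(start, suffix):
  0 → (1, 'aabbfdedcbcffafcbcecebaec')
  1 → (2, 'abbfdedcbcffafcbcecebaec')
  2 → (23, 'aec')
  3 → (14, 'afcbcecebaec')
  4 → (22, 'baec')
  5 → (3, 'bbfdedcbcffafcbcecebaec')
  6 → (17, 'bcecebaec')
  7 → (10, 'bcffafcbcecebaec')
  8 → (4, 'bfdedcbcffafcbcecebaec')
  9 → (25, 'c')
  10 → (16, 'cbcecebaec')
  11 → (9, 'cbcffafcbcecebaec')
  12 → (20, 'cebaec')
  13 → (18, 'cecebaec')
  14 → (11, 'cffafcbcecebaec')
  15 → (8, 'dcbcffafcbcecebaec')
  16 → (6, 'dedcbcffafcbcecebaec')
  17 → (21, 'ebaec')
  18 → (24, 'ec')
  19 → (19, 'ecebaec')
  20 → (7, 'edcbcffafcbcecebaec')
  21 → (0, 'faabbfdedcbcffafcbcecebaec')
  22 → (13, 'fafcbcecebaec')
  23 → (15, 'fcbcecebaec')
  24 → (5, 'fdedcbcffafcbcecebaec')
  25 → (12, 'ffafcbcecebaec')

SA = [1, 2, 23, 14, 22, 3, 17, 10, 4, 25, 16, 9, 20, 18, 11, 8, 6, 21, 24, 19, 7, 0, 13, 15, 5, 12]
rank  pair      lcp
   1  s[1:],s[2:]  1  'a'
   2  s[2:],s[23:]  1  'a'
   3  s[23:],s[14:]  1  'a'
   4  s[14:],s[22:]  0  ''
   5  s[22:],s[3:]  1  'b'
   6  s[3:],s[17:]  1  'b'
   7  s[17:],s[10:]  2  'bc'
   8  s[10:],s[4:]  1  'b'
   9  s[4:],s[25:]  0  ''
  10  s[25:],s[16:]  1  'c'
  11  s[16:],s[9:]  3  'cbc'
  12  s[9:],s[20:]  1  'c'
  13  s[20:],s[18:]  2  'ce'
  14  s[18:],s[11:]  1  'c'
  15  s[11:],s[8:]  0  ''
  16  s[8:],s[6:]  1  'd'
  17  s[6:],s[21:]  0  ''
  18  s[21:],s[24:]  1  'e'
  19  s[24:],s[19:]  2  'ec'
  20  s[19:],s[7:]  1  'e'
  21  s[7:],s[0:]  0  ''
  22  s[0:],s[13:]  2  'fa'
  23  s[13:],s[15:]  1  'f'
  24  s[15:],s[5:]  1  'f'
  25  s[5:],s[12:]  1  'f'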